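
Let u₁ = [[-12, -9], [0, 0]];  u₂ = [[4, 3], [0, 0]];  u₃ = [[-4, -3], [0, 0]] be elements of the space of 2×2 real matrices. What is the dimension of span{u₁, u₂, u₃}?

dim = 1

Represent each element by its coordinate vector in ℝ⁴.
Form the matrix with u₁, u₂, u₃ as columns and reduce.
Exactly 1 pivot survives; hence the rank is 1.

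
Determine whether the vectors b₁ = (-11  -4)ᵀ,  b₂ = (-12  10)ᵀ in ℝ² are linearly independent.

linearly independent

Form the 2×2 matrix with these as columns; its determinant is -158.
A nonzero determinant means the columns are linearly independent.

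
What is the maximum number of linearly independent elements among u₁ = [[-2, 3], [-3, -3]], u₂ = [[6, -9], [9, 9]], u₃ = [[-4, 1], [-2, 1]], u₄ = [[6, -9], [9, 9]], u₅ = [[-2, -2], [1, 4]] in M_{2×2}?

2

Pass to coordinate vectors with respect to the basis {E₁₁, E₁₂, E₂₁, E₂₂}.
Form the matrix with u₁, u₂, u₃, u₄, u₅ as columns and reduce.
Reduction leaves 2 leading entries, giving rank 2.
(With 5 elements in a 4-dimensional space the rank is at most 4.)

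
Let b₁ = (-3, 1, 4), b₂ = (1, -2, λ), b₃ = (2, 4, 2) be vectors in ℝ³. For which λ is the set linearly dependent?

The vectors are dependent exactly when the determinant of the matrix with rows b₁, b₂, b₃ vanishes.
The determinant works out to 14*λ + 42.
Setting this to zero gives λ = -3.

λ = -3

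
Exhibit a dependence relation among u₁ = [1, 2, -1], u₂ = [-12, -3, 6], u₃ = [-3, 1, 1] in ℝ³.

3u₁ + u₂ - 3u₃ = 0

Row-reduce the matrix with u₁, u₂, u₃ as columns; the null space gives the coefficients.
The free variable yields coefficients (3, 1, -3) (any nonzero multiple also works).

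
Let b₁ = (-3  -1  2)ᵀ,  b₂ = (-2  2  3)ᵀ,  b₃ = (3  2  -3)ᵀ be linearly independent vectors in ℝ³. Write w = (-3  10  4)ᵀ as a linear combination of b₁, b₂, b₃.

Set up the augmented matrix [b₁ | b₂ | b₃ | w] and row-reduce.
The system has the unique solution (α₁, α₂, α₃) = (2, 3, 3).

w = 2b₁ + 3b₂ + 3b₃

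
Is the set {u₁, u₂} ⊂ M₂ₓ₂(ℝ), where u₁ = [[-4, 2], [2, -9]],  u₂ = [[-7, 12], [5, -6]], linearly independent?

linearly independent

Write each element as a coordinate vector in ℝ⁴ using {E₁₁, E₁₂, E₂₁, E₂₂}.
Place the vectors as rows of a 2×4 matrix and reduce to echelon form.
The reduction yields 2 nonzero rows, so the rank is 2.
Since rank = 2 (the number of vectors), the set is linearly independent.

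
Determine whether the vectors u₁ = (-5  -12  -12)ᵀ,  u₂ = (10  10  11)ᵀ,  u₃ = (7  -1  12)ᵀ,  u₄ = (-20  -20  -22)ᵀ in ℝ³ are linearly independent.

There are 4 vectors in a 3-dimensional space, so they cannot be linearly independent.

linearly dependent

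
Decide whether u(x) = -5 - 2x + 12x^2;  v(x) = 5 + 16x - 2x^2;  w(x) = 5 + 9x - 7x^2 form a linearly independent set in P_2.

Take coordinates with respect to the standard basis {1, x, x^2}.
The matrix [u|v|w] has determinant 0.
A zero determinant means the columns are linearly dependent.
Indeed u - v + 2w = 0.

linearly dependent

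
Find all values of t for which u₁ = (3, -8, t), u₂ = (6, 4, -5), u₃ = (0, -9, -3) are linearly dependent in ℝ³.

t = -35/6

The set is linearly dependent precisely when det[u₁; u₂; u₃] = 0.
Expanding, det = -54*t - 315.
Solving -54*t - 315 = 0 yields t = -35/6.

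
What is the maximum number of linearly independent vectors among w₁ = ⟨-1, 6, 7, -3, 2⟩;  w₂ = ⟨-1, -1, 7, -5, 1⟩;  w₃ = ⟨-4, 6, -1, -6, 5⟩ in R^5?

Row-reduce the 3×5 matrix with these as rows.
Exactly 3 pivots survive; hence the rank is 3.

3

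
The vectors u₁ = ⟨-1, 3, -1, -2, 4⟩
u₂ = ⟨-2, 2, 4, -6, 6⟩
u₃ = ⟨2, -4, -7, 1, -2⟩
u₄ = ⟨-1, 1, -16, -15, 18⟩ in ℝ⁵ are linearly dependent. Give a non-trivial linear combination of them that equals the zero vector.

Set up α₁u₁ + … + α₄u₄ = 0 and solve the homogeneous system.
A generator of the null space is (3, 2, 3, -1).

3u₁ + 2u₂ + 3u₃ - u₄ = 0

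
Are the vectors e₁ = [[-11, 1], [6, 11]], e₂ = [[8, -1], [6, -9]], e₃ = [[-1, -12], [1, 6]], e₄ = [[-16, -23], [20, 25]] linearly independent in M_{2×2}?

linearly dependent

Take coordinates with respect to the standard basis {E₁₁, E₁₂, E₂₁, E₂₂}.
Form the 4×4 matrix with these as columns; its determinant is 0.
A zero determinant means the columns are linearly dependent.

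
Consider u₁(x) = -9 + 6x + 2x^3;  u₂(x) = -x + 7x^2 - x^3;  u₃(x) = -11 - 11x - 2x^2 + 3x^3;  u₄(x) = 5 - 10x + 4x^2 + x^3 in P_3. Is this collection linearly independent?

linearly independent

Take coordinates with respect to the standard basis {1, x, …, x^3}.
The matrix [u₁|u₂|u₃|u₄] has determinant -3043.
A nonzero determinant means the columns are linearly independent.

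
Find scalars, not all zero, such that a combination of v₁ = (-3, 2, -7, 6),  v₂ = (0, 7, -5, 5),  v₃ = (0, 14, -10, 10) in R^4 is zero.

Set up α₁v₁ + … + α₃v₃ = 0 and solve the homogeneous system.
The free variable yields coefficients (0, 2, -1) (any nonzero multiple also works).

2v₂ - v₃ = 0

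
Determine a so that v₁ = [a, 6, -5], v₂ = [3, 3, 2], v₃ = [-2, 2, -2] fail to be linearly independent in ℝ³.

Dependence holds iff the 3×3 matrix [v₁ v₂ v₃] is singular.
The determinant works out to -10*a - 48.
Solving -10*a - 48 = 0 yields a = -24/5.

a = -24/5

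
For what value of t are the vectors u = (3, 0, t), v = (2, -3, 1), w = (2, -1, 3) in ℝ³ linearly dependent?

The vectors are dependent exactly when the determinant of the matrix with rows u, v, w vanishes.
Expanding, det = 4*t - 24.
Setting this to zero gives t = 6.

t = 6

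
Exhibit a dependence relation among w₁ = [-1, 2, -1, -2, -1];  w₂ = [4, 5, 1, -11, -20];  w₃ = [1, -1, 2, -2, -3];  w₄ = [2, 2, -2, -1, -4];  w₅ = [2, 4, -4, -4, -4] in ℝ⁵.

3w₁ - w₂ + 3w₃ + 3w₄ - w₅ = 0

Solve the homogeneous system with w₁, w₂, w₃, w₄, w₅ as columns by row-reducing the coefficient matrix.
A generator of the null space is (3, -1, 3, 3, -1).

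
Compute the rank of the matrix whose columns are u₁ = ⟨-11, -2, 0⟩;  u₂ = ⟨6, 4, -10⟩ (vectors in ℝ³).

2

Row-reduce the 2×3 matrix with these as rows.
There are 2 pivot columns, so rank = 2.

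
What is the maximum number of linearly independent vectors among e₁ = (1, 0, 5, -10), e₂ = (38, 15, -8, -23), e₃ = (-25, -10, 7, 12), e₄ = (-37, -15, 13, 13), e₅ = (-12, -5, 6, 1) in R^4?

Put the 4×5 matrix [e₁|e₂|e₃|e₄|e₅] into echelon form.
Exactly 2 pivots survive; hence the rank is 2.
(With 5 elements in a 4-dimensional space the rank is at most 4.)

2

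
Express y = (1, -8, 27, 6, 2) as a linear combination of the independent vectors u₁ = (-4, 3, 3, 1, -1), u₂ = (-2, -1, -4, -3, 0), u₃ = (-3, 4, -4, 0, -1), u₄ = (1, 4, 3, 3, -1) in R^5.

Solve the system with u₁, u₂, u₃, u₄ as columns and y as the right-hand side.
Row-reducing the augmented matrix gives the unique coefficients (a₁, …, a₄) = (3, -3, -3, -2).

y = 3u₁ - 3u₂ - 3u₃ - 2u₄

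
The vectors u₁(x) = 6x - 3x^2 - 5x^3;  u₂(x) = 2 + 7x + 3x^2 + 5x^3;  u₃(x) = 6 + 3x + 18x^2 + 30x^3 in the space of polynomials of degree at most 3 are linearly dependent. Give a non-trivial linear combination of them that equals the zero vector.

3u₁ - 3u₂ + u₃ = 0

Pass to coordinate vectors relative to the basis {1, x, …, x^3}.
Write the vectors as columns of a matrix and find a nonzero vector in its null space.
One solution (up to scaling) is (3, -3, 1).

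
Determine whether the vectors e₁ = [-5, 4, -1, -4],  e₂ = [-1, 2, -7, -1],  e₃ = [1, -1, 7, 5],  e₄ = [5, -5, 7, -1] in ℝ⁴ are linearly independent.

The matrix [e₁|e₂|e₃|e₄] has determinant 184.
A nonzero determinant means the columns are linearly independent.

linearly independent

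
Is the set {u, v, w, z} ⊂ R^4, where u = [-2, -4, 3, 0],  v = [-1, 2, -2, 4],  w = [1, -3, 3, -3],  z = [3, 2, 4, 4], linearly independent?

The matrix [u|v|w|z] has determinant 72.
A nonzero determinant means the columns are linearly independent.

linearly independent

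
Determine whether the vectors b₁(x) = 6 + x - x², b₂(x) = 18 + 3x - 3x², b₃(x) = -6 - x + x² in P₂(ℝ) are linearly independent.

Write each element as a coordinate vector in ℝ³ using {1, x, x²}.
Form the 3×3 matrix with these as columns; its determinant is 0.
A zero determinant means the columns are linearly dependent.

linearly dependent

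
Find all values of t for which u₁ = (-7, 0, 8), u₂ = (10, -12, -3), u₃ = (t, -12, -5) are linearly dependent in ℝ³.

Dependence holds iff the 3×3 matrix [u₁ u₂ u₃] is singular.
Cofactor expansion gives det = 96*t - 1128.
Solving 96*t - 1128 = 0 yields t = 47/4.

t = 47/4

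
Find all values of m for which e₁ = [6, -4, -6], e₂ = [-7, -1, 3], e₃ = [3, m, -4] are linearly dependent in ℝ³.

Dependence holds iff the 3×3 matrix [e₁ e₂ e₃] is singular.
Expanding, det = 24*m + 82.
This vanishes exactly when m = -41/12.

m = -41/12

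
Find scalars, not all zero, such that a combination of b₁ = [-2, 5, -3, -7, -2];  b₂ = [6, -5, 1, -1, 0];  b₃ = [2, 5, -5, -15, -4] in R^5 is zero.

Set up α₁b₁ + … + α₃b₃ = 0 and solve the homogeneous system.
A generator of the null space is (2, 1, -1).

2b₁ + b₂ - b₃ = 0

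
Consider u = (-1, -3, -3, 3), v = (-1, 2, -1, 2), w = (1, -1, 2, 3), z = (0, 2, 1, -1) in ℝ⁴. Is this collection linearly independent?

Form the 4×4 matrix with these as columns; its determinant is 7.
A nonzero determinant means the columns are linearly independent.

linearly independent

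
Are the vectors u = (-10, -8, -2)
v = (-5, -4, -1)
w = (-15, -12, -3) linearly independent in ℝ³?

Place the vectors as rows of a 3×3 matrix and reduce to echelon form.
The reduction yields 1 nonzero row, so the rank is 1.
Since rank 1 < 3, the set is linearly dependent.

linearly dependent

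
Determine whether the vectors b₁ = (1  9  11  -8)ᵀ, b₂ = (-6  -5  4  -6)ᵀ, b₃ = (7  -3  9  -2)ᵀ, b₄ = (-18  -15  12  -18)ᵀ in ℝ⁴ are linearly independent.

One vector is a scalar multiple of another, so the set is dependent.

linearly dependent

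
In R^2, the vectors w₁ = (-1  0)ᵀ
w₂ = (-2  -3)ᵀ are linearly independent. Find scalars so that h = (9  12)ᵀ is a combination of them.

Set up the augmented matrix [w₁ | w₂ | h] and row-reduce.
Row-reducing the augmented matrix gives the unique coefficients (α₁, α₂) = (-1, -4).

h = -w₁ - 4w₂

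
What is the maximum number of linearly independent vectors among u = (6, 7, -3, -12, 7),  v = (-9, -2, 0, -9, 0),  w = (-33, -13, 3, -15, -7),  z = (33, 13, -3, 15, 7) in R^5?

Form the matrix with u, v, w, z as columns and reduce.
Reduction leaves 2 leading entries, giving rank 2.

2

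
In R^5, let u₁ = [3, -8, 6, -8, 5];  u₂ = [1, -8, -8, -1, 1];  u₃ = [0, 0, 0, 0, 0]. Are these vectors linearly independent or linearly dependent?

linearly dependent

One of the vectors is the zero vector, so the set is linearly dependent.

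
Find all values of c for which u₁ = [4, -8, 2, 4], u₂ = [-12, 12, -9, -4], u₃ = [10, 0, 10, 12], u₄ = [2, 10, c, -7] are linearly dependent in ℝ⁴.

c = 9/2

The set is linearly dependent precisely when det[u₁; u₂; u₃; u₄] = 0.
The determinant works out to 736*c - 3312.
Setting this to zero gives c = 9/2.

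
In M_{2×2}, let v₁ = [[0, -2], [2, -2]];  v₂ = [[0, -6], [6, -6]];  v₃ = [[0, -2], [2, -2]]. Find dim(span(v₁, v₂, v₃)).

Represent each element by its coordinate vector in ℝ⁴.
Apply Gaussian elimination to the matrix whose rows are v₁, v₂, v₃.
Exactly 1 pivot survives; hence the rank is 1.

1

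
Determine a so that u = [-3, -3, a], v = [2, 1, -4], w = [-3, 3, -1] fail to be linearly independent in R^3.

a = 25/3

The set is linearly dependent precisely when det[u; v; w] = 0.
The determinant works out to 9*a - 75.
Setting this to zero gives a = 25/3.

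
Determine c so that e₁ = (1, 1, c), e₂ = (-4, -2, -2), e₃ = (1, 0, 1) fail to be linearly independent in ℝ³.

The vectors are dependent exactly when the determinant of the matrix with rows e₁, e₂, e₃ vanishes.
The determinant works out to 2*c.
Solving 2*c = 0 yields c = 0.

c = 0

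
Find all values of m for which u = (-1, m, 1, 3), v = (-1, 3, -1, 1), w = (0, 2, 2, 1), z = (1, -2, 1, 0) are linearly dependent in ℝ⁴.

m = 6

The vectors are dependent exactly when the determinant of the matrix with rows u, v, w, z vanishes.
The determinant works out to 2*m - 12.
This vanishes exactly when m = 6.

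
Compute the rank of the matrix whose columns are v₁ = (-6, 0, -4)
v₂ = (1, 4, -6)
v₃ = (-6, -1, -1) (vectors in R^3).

Put the 3×3 matrix [v₁|v₂|v₃] into echelon form.
Exactly 3 pivots survive; hence the rank is 3.

rank 3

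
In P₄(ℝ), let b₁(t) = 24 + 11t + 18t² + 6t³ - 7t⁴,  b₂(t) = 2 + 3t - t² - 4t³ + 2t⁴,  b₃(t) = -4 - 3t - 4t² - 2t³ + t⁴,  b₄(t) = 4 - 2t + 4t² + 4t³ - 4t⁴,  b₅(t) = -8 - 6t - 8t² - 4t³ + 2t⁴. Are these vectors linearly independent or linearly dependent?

linearly dependent

Write each element as a coordinate vector in ℝ⁵ using {1, t, …, t⁴}.
One vector is a scalar multiple of another, so the set is dependent.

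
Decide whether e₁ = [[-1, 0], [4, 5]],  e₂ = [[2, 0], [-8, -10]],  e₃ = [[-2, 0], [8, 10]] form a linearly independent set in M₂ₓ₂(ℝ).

linearly dependent

Write each element as a coordinate vector in ℝ⁴ using {E₁₁, E₁₂, E₂₁, E₂₂}.
Place the vectors as rows of a 3×4 matrix and reduce to echelon form.
The reduction yields 1 nonzero row, so the rank is 1.
Since rank 1 < 3, the set is linearly dependent.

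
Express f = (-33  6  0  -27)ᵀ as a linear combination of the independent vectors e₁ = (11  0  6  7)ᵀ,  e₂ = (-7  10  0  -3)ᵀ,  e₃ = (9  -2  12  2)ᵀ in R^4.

Since e₁, e₂, e₃ are independent, the coefficients expressing f are uniquely determined by a linear system.
Back-substitution yields (a₁, a₂, a₃) = (-4, 1, 2).

f = -4e₁ + e₂ + 2e₃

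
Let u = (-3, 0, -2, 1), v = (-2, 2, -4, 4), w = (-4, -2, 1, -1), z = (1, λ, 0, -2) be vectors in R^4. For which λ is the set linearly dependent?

λ = -1/3

Dependence holds iff the 4×4 matrix [u v w z] is singular.
The determinant works out to 18*λ + 6.
This vanishes exactly when λ = -1/3.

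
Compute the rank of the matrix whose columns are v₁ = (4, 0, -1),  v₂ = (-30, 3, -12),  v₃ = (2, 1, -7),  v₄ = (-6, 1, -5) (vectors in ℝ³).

Row-reduce the 4×3 matrix with these as rows.
Reduction leaves 2 leading entries, giving rank 2.
(With 4 elements in a 3-dimensional space the rank is at most 3.)

rank 2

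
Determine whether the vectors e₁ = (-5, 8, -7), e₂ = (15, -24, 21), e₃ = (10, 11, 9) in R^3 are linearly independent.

One vector is a scalar multiple of another, so the set is dependent.

linearly dependent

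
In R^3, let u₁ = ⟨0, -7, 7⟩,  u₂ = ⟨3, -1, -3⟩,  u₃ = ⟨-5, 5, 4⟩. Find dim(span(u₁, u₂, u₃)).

Form the matrix with u₁, u₂, u₃ as columns and reduce.
Exactly 3 pivots survive; hence the rank is 3.

3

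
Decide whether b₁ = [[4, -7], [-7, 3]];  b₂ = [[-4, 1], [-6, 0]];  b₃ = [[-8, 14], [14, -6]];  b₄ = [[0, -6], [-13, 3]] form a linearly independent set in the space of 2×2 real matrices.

linearly dependent

Write each element as a coordinate vector in ℝ⁴ using {E₁₁, E₁₂, E₂₁, E₂₂}.
The matrix [b₁|b₂|b₃|b₄] has determinant 0.
A zero determinant means the columns are linearly dependent.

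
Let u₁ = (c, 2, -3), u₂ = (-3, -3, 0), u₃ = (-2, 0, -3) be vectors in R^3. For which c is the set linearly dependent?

c = 0

Place the vectors as rows of a 3×3 matrix; dependence ⇔ determinant zero.
The determinant works out to 9*c.
Setting this to zero gives c = 0.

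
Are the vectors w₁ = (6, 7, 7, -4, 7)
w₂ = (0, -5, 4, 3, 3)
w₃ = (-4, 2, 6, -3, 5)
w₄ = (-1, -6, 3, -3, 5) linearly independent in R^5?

linearly independent

Row-reduce the matrix whose columns are w₁, w₂, w₃, w₄.
The reduction yields 4 nonzero rows, so the rank is 4.
Since rank = 4 (the number of vectors), the set is linearly independent.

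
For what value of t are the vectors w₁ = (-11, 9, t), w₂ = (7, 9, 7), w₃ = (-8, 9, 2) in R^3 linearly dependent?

The set is linearly dependent precisely when det[w₁; w₂; w₃] = 0.
Cofactor expansion gives det = 135*t - 135.
This vanishes exactly when t = 1.

t = 1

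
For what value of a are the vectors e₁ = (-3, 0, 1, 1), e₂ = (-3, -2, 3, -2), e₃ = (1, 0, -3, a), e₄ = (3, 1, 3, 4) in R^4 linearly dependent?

Place the vectors as rows of a 4×4 matrix; dependence ⇔ determinant zero.
Expanding, det = -30*a - 66.
Setting this to zero gives a = -11/5.

a = -11/5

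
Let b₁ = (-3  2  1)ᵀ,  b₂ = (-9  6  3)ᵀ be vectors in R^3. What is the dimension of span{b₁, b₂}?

Apply Gaussian elimination to the matrix whose rows are b₁, b₂.
Exactly 1 pivot survives; hence the rank is 1.

dim = 1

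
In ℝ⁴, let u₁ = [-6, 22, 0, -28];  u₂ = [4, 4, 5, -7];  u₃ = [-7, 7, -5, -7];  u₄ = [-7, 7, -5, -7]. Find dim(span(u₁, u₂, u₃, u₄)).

dim = 2

Form the matrix with u₁, u₂, u₃, u₄ as columns and reduce.
Reduction leaves 2 leading entries, giving rank 2.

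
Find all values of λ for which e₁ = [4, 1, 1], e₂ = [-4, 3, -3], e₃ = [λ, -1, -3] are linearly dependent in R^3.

λ = -28/3

The set is linearly dependent precisely when det[e₁; e₂; e₃] = 0.
Cofactor expansion gives det = -6*λ - 56.
Setting this to zero gives λ = -28/3.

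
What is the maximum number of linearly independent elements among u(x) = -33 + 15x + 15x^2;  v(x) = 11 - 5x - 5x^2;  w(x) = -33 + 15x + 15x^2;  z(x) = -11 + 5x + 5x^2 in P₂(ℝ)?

Pass to coordinate vectors with respect to the basis {1, x, x^2}.
Put the 3×4 matrix [u|v|w|z] into echelon form.
Reduction leaves 1 leading entry, giving rank 1.
(With 4 elements in a 3-dimensional space the rank is at most 3.)

1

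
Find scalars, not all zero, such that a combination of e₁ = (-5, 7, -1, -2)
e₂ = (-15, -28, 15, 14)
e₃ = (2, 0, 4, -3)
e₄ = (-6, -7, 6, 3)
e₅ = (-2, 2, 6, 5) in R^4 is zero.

Solve the homogeneous system with e₁, e₂, e₃, e₄, e₅ as columns by row-reducing the coefficient matrix.
One solution (up to scaling) is (1, 1, 1, -3, 0).

e₁ + e₂ + e₃ - 3e₄ = 0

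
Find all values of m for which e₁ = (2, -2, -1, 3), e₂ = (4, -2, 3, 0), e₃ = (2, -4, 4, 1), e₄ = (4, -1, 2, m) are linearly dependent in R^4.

m = -1/5

The vectors are dependent exactly when the determinant of the matrix with rows e₁, e₂, e₃, e₄ vanishes.
The determinant works out to 40*m + 8.
Solving 40*m + 8 = 0 yields m = -1/5.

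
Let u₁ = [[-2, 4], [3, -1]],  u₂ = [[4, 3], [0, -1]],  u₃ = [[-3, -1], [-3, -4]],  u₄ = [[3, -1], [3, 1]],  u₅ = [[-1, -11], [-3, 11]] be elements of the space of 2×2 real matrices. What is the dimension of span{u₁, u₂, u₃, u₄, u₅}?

4

Pass to coordinate vectors with respect to the basis {E₁₁, E₁₂, E₂₁, E₂₂}.
Put the 4×5 matrix [u₁|u₂|u₃|u₄|u₅] into echelon form.
The echelon form has 4 nonzero rows, so the rank is 4.
(With 5 elements in a 4-dimensional space the rank is at most 4.)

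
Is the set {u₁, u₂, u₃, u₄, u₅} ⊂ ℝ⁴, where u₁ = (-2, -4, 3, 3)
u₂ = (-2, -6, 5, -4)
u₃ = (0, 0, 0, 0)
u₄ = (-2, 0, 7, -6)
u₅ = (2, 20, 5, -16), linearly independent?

There are 5 vectors in a 4-dimensional space, so they cannot be linearly independent.

linearly dependent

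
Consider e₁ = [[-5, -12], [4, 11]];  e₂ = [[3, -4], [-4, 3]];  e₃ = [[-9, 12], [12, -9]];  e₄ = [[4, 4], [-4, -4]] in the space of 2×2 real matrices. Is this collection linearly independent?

linearly dependent

Write each element as a coordinate vector in ℝ⁴ using {E₁₁, E₁₂, E₂₁, E₂₂}.
Row-reduce the matrix whose columns are e₁, e₂, e₃, e₄.
The reduction yields 2 nonzero rows, so the rank is 2.
Since rank 2 < 4, the set is linearly dependent.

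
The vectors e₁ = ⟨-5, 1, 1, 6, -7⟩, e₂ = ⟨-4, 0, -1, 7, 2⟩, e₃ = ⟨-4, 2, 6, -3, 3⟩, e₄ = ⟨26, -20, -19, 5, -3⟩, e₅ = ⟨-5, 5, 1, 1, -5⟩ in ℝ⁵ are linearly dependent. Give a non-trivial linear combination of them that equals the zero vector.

Write the vectors as columns of a matrix and find a nonzero vector in its null space.
A generator of the null space is (1, -1, -3, -1, -3).

e₁ - e₂ - 3e₃ - e₄ - 3e₅ = 0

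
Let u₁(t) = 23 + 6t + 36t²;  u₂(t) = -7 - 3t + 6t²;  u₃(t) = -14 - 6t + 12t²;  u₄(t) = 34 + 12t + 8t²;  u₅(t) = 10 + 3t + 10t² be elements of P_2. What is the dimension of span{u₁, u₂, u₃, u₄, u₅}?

dim = 2

Use coordinates relative to {1, t, t²}.
Apply Gaussian elimination to the matrix whose rows are u₁, u₂, u₃, u₄, u₅.
Reduction leaves 2 leading entries, giving rank 2.
(With 5 elements in a 3-dimensional space the rank is at most 3.)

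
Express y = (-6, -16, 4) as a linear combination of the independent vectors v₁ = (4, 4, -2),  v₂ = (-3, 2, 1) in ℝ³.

y = -3v₁ - 2v₂

Set up the augmented matrix [v₁ | v₂ | y] and row-reduce.
Back-substitution yields (a₁, a₂) = (-3, -2).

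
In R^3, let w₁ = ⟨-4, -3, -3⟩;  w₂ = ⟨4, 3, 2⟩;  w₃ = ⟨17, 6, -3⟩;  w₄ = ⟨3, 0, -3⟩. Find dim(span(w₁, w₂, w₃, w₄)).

Apply Gaussian elimination to the matrix whose rows are w₁, w₂, w₃, w₄.
Reduction leaves 3 leading entries, giving rank 3.
(With 4 elements in a 3-dimensional space the rank is at most 3.)

dim = 3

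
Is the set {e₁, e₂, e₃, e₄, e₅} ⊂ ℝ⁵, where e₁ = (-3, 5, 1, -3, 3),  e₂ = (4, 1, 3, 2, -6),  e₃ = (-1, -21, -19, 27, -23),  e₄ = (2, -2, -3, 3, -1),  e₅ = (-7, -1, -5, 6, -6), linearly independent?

The matrix [e₁|e₂|e₃|e₄|e₅] has determinant 0.
A zero determinant means the columns are linearly dependent.

linearly dependent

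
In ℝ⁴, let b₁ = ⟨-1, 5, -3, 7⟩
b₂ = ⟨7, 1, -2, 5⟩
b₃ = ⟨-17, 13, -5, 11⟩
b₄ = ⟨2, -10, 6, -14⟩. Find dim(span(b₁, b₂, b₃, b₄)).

2

Row-reduce the 4×4 matrix with these as rows.
Reduction leaves 2 leading entries, giving rank 2.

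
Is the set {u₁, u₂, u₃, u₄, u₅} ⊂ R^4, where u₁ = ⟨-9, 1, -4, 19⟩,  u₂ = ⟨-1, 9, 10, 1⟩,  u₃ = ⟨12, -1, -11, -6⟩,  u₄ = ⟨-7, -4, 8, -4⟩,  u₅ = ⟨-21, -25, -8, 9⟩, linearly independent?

There are 5 vectors in a 4-dimensional space, so they cannot be linearly independent.

linearly dependent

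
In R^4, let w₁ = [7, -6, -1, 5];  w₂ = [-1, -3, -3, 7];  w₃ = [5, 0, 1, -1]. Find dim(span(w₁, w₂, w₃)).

Put the 4×3 matrix [w₁|w₂|w₃] into echelon form.
The echelon form has 3 nonzero rows, so the rank is 3.

3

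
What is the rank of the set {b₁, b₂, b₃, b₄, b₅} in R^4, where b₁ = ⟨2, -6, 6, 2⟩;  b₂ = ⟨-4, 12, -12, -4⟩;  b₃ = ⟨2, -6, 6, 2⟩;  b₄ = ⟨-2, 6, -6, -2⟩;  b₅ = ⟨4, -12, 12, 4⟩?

Put the 4×5 matrix [b₁|b₂|b₃|b₄|b₅] into echelon form.
There is 1 pivot column, so rank = 1.
(With 5 elements in a 4-dimensional space the rank is at most 4.)

rank 1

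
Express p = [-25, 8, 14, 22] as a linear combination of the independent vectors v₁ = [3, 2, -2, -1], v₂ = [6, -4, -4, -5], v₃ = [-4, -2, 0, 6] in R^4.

p = -v₁ - 3v₂ + v₃

Solve the system with v₁, v₂, v₃ as columns and p as the right-hand side.
Row-reducing the augmented matrix gives the unique coefficients (a₁, a₂, a₃) = (-1, -3, 1).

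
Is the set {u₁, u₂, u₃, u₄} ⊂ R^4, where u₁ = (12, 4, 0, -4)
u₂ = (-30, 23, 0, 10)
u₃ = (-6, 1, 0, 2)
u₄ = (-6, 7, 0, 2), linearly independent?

linearly dependent

Row-reduce the matrix whose columns are u₁, u₂, u₃, u₄.
The reduction yields 2 nonzero rows, so the rank is 2.
Since rank 2 < 4, the set is linearly dependent.
Indeed 3u₁ - u₂ + 11u₃ = 0.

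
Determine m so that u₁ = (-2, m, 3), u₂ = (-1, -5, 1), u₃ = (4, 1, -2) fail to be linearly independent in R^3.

m = -39/2

The set is linearly dependent precisely when det[u₁; u₂; u₃] = 0.
Expanding, det = 2*m + 39.
Solving 2*m + 39 = 0 yields m = -39/2.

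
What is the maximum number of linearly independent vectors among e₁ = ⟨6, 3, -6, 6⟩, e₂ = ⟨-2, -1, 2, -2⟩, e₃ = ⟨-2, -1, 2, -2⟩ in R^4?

Apply Gaussian elimination to the matrix whose rows are e₁, e₂, e₃.
Exactly 1 pivot survives; hence the rank is 1.

1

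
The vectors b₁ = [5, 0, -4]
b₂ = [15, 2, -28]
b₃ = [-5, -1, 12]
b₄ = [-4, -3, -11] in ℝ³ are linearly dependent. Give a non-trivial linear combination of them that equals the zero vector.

b₁ - b₂ - 2b₃ = 0

Set up α₁b₁ + … + α₄b₄ = 0 and solve the homogeneous system.
A generator of the null space is (1, -1, -2, 0).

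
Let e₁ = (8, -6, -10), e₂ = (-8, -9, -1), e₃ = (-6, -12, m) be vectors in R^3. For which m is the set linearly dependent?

Place the vectors as rows of a 3×3 matrix; dependence ⇔ determinant zero.
The determinant works out to -120*m - 552.
Solving -120*m - 552 = 0 yields m = -23/5.

m = -23/5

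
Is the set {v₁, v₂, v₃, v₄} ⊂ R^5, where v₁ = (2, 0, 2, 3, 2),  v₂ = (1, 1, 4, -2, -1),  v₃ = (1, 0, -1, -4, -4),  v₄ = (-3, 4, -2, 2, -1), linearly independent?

linearly independent

Row-reduce the matrix whose columns are v₁, v₂, v₃, v₄.
The reduction yields 4 nonzero rows, so the rank is 4.
Since rank = 4 (the number of vectors), the set is linearly independent.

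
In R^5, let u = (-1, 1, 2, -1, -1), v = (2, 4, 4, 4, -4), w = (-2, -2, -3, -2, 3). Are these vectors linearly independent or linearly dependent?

Row-reduce the matrix whose columns are u, v, w.
The reduction yields 3 nonzero rows, so the rank is 3.
Since rank = 3 (the number of vectors), the set is linearly independent.

linearly independent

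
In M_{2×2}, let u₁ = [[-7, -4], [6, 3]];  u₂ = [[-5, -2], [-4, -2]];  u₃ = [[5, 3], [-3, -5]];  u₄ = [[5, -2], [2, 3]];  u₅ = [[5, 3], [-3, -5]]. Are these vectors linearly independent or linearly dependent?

linearly dependent

Write each element as a coordinate vector in ℝ⁴ using {E₁₁, E₁₂, E₂₁, E₂₂}.
There are 5 vectors in a 4-dimensional space, so they cannot be linearly independent.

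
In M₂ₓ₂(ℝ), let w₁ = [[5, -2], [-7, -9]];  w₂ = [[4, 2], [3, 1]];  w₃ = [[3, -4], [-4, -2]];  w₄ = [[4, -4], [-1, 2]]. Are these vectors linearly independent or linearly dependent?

Take coordinates with respect to the standard basis {E₁₁, E₁₂, E₂₁, E₂₂}.
The matrix [w₁|w₂|w₃|w₄] has determinant 0.
A zero determinant means the columns are linearly dependent.

linearly dependent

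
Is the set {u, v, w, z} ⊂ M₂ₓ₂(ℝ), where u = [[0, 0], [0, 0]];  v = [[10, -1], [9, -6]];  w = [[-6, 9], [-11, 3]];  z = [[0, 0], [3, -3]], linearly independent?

linearly dependent

Write each element as a coordinate vector in ℝ⁴ using {E₁₁, E₁₂, E₂₁, E₂₂}.
One of the vectors is the zero vector, so the set is linearly dependent.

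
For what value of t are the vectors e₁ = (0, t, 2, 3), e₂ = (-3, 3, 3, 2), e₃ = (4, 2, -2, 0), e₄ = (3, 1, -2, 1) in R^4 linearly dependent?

t = 31/5

The vectors are dependent exactly when the determinant of the matrix with rows e₁, e₂, e₃, e₄ vanishes.
The determinant works out to 10*t - 62.
Setting this to zero gives t = 31/5.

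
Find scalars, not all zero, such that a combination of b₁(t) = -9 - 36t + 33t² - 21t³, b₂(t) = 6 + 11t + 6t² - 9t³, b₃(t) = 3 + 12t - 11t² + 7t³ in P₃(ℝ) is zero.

b₁ + 3b₃ = 0

Write each element as a vector in ℝ⁴ using {1, t, …, t³}.
Set up α₁b₁ + … + α₃b₃ = 0 and solve the homogeneous system.
One solution (up to scaling) is (1, 0, 3).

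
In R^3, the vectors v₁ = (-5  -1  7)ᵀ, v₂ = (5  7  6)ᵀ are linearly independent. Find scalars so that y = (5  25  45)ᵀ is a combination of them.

y = 3v₁ + 4v₂

Set up the augmented matrix [v₁ | v₂ | y] and row-reduce.
Back-substitution yields (α₁, α₂) = (3, 4).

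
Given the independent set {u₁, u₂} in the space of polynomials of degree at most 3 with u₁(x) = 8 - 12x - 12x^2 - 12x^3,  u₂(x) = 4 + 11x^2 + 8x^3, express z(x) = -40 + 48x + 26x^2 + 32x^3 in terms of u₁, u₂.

Identify each element with its coordinate vector in ℝ⁴ via {1, x, …, x^3}.
Since u₁, u₂ are independent, the coefficients expressing z are uniquely determined by a linear system.
Row-reducing the augmented matrix gives the unique coefficients (α₁, α₂) = (-4, -2).

z = -4u₁ - 2u₂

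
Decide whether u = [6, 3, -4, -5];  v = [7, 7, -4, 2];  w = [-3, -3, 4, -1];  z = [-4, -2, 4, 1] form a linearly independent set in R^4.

linearly independent

Place the vectors as rows of a 4×4 matrix and reduce to echelon form.
The reduction yields 4 nonzero rows, so the rank is 4.
Since rank = 4 (the number of vectors), the set is linearly independent.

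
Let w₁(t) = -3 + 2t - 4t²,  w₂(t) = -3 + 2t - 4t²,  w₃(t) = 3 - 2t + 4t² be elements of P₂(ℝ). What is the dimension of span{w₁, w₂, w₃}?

Represent each element by its coordinate vector in ℝ³.
Form the matrix with w₁, w₂, w₃ as columns and reduce.
Reduction leaves 1 leading entry, giving rank 1.

dim = 1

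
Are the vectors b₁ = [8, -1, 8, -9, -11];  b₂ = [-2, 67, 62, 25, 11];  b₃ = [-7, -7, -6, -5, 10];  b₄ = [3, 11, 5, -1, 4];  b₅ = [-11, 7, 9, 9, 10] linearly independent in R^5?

The matrix [b₁|b₂|b₃|b₄|b₅] has determinant 0.
A zero determinant means the columns are linearly dependent.

linearly dependent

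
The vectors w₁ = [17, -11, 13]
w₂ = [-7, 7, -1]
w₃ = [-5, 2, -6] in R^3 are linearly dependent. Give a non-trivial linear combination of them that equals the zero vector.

w₁ + w₂ + 2w₃ = 0

Row-reduce the matrix with w₁, w₂, w₃ as columns; the null space gives the coefficients.
The free variable yields coefficients (1, 1, 2) (any nonzero multiple also works).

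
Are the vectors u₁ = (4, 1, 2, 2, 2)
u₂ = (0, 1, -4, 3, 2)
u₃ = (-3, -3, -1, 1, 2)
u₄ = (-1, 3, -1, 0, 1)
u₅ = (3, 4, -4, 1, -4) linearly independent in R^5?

Place the vectors as rows of a 5×5 matrix and reduce to echelon form.
The reduction yields 5 nonzero rows, so the rank is 5.
Since rank = 5 (the number of vectors), the set is linearly independent.

linearly independent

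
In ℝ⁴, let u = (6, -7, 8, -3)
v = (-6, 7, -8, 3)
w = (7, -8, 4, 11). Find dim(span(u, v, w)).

2

Form the matrix with u, v, w as columns and reduce.
Reduction leaves 2 leading entries, giving rank 2.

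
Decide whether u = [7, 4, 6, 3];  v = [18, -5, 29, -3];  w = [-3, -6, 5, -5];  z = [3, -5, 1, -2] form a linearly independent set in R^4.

linearly dependent

Form the 4×4 matrix with these as columns; its determinant is 0.
A zero determinant means the columns are linearly dependent.
Indeed 3u - v + 2w + z = 0.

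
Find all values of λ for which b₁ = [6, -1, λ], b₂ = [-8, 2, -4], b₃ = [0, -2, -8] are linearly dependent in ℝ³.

λ = 5

Dependence holds iff the 3×3 matrix [b₁ b₂ b₃] is singular.
The determinant works out to 16*λ - 80.
Setting this to zero gives λ = 5.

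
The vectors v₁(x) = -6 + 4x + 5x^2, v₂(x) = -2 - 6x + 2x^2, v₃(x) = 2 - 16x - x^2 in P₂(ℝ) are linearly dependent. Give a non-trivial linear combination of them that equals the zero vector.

Pass to coordinate vectors relative to the basis {1, x, x^2}.
Solve the homogeneous system with v₁, v₂, v₃ as columns by row-reducing the coefficient matrix.
One solution (up to scaling) is (1, -2, 1).

v₁ - 2v₂ + v₃ = 0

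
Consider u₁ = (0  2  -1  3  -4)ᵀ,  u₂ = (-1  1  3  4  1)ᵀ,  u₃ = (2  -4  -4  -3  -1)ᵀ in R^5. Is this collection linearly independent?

linearly independent

Place the vectors as rows of a 3×5 matrix and reduce to echelon form.
The reduction yields 3 nonzero rows, so the rank is 3.
Since rank = 3 (the number of vectors), the set is linearly independent.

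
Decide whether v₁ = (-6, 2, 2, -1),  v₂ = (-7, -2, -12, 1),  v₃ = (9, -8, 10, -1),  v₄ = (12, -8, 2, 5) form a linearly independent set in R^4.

Form the 4×4 matrix with these as columns; its determinant is 3268.
A nonzero determinant means the columns are linearly independent.

linearly independent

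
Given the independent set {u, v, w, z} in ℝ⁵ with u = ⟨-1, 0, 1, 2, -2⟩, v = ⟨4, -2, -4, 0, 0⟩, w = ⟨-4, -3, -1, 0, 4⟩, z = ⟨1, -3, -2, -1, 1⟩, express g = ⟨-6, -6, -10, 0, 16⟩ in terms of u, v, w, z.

g = -2u + 3v + 4w - 4z

Solve the system with u, v, w, z as columns and g as the right-hand side.
Back-substitution yields (a₁, …, a₄) = (-2, 3, 4, -4).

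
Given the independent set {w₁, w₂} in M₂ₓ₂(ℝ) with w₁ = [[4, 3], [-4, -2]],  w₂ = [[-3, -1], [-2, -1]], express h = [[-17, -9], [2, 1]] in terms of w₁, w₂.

h = -2w₁ + 3w₂

Take coordinate vectors relative to {E₁₁, E₁₂, E₂₁, E₂₂}.
Set up the augmented matrix [w₁ | w₂ | h] and row-reduce.
Row-reducing the augmented matrix gives the unique coefficients (α₁, α₂) = (-2, 3).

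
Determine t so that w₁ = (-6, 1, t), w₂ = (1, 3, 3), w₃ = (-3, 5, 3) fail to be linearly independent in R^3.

t = -12/7

The vectors are dependent exactly when the determinant of the matrix with rows w₁, w₂, w₃ vanishes.
Cofactor expansion gives det = 14*t + 24.
This vanishes exactly when t = -12/7.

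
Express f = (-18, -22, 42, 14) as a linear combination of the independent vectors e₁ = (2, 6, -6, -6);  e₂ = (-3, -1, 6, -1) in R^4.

Since e₁, e₂ are independent, the coefficients expressing f are uniquely determined by a linear system.
Back-substitution yields (c₁, c₂) = (-3, 4).

f = -3e₁ + 4e₂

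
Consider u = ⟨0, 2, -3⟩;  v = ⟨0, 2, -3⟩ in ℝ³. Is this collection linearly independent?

linearly dependent

Two of the vectors are equal, giving an immediate dependence.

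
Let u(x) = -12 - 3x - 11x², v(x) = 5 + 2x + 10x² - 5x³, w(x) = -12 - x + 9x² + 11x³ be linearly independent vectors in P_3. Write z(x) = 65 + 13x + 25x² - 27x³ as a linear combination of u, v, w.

Take coordinate vectors relative to {1, x, …, x³}.
Write z = a₁u + … + a₃w and equate components.
The system has the unique solution (a₁, a₂, a₃) = (-3, 1, -2).

z = -3u + v - 2w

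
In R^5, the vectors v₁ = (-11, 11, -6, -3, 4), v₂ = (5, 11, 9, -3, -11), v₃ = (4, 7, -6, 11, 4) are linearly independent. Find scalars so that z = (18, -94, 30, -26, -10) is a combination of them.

Since v₁, v₂, v₃ are independent, the coefficients expressing z are uniquely determined by a linear system.
Row-reducing the augmented matrix gives the unique coefficients (c₁, c₂, c₃) = (-4, -2, -4).

z = -4v₁ - 2v₂ - 4v₃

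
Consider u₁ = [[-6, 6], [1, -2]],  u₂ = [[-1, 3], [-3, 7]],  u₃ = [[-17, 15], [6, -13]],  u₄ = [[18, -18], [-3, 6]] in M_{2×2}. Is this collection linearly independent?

linearly dependent

Write each element as a coordinate vector in ℝ⁴ using {E₁₁, E₁₂, E₂₁, E₂₂}.
Place the vectors as rows of a 4×4 matrix and reduce to echelon form.
The reduction yields 2 nonzero rows, so the rank is 2.
Since rank 2 < 4, the set is linearly dependent.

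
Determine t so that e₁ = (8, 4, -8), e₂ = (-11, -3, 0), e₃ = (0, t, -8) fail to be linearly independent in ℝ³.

t = 20/11

Place the vectors as rows of a 3×3 matrix; dependence ⇔ determinant zero.
The determinant works out to 88*t - 160.
Solving 88*t - 160 = 0 yields t = 20/11.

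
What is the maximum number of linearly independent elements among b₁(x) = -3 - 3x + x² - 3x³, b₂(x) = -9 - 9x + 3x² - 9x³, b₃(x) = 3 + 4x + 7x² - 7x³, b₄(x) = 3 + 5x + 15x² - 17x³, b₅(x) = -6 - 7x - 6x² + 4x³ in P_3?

2

Pass to coordinate vectors with respect to the basis {1, x, …, x³}.
Put the 4×5 matrix [b₁|b₂|b₃|b₄|b₅] into echelon form.
The echelon form has 2 nonzero rows, so the rank is 2.
(With 5 elements in a 4-dimensional space the rank is at most 4.)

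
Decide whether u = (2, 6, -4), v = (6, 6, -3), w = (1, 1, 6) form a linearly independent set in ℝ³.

Form the 3×3 matrix with these as columns; its determinant is -156.
A nonzero determinant means the columns are linearly independent.

linearly independent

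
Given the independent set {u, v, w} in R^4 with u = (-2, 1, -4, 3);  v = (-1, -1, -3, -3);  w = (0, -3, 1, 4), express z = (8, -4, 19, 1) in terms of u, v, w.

z = -3u - 2v + w

Since u, v, w are independent, the coefficients expressing z are uniquely determined by a linear system.
The system has the unique solution (c₁, c₂, c₃) = (-3, -2, 1).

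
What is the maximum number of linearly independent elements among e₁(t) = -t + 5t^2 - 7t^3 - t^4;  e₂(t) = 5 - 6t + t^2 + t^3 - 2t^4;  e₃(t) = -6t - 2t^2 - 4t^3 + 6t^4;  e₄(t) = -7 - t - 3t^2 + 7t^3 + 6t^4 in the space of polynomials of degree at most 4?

Represent each element by its coordinate vector in ℝ⁵.
Row-reduce the 4×5 matrix with these as rows.
Exactly 4 pivots survive; hence the rank is 4.

4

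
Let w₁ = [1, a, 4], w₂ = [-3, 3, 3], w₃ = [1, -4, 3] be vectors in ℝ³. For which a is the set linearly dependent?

Place the vectors as rows of a 3×3 matrix; dependence ⇔ determinant zero.
Cofactor expansion gives det = 12*a + 57.
Setting this to zero gives a = -19/4.

a = -19/4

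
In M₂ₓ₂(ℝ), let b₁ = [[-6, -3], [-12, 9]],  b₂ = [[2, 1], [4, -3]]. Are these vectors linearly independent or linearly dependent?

Write each element as a coordinate vector in ℝ⁴ using {E₁₁, E₁₂, E₂₁, E₂₂}.
Place the vectors as rows of a 2×4 matrix and reduce to echelon form.
The reduction yields 1 nonzero row, so the rank is 1.
Since rank 1 < 2, the set is linearly dependent.
Indeed b₁ + 3b₂ = 0.

linearly dependent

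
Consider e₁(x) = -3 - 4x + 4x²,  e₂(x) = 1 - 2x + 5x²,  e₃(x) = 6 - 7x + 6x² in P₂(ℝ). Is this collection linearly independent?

linearly independent

Take coordinates with respect to the standard basis {1, x, x²}.
Form the 3×3 matrix with these as columns; its determinant is -145.
A nonzero determinant means the columns are linearly independent.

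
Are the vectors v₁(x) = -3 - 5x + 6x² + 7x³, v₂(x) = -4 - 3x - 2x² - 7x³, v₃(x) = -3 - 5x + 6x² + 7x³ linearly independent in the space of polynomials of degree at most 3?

linearly dependent

Take coordinates with respect to the standard basis {1, x, …, x³}.
Two of the vectors are equal, giving an immediate dependence.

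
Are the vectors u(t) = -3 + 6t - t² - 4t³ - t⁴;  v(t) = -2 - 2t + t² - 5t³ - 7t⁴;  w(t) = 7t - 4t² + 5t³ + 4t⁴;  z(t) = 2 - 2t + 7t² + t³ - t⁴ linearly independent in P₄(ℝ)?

linearly independent

Take coordinates with respect to the standard basis {1, t, …, t⁴}.
Row-reduce the matrix whose columns are u, v, w, z.
The reduction yields 4 nonzero rows, so the rank is 4.
Since rank = 4 (the number of vectors), the set is linearly independent.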